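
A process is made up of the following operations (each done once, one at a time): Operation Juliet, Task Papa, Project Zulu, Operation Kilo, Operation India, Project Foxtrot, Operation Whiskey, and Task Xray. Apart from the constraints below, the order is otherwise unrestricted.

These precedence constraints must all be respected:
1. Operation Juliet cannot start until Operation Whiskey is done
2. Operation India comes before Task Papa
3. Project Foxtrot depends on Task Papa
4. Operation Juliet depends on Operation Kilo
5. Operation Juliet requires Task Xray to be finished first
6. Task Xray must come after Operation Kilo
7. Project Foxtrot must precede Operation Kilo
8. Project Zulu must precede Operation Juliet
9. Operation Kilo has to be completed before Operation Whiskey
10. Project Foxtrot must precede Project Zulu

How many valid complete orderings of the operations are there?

8

Operation India is the only operation with nothing required before it, so every ordering starts there.
Systematically extending each partial ordering one operation at a time and counting, there are 8 complete orderings.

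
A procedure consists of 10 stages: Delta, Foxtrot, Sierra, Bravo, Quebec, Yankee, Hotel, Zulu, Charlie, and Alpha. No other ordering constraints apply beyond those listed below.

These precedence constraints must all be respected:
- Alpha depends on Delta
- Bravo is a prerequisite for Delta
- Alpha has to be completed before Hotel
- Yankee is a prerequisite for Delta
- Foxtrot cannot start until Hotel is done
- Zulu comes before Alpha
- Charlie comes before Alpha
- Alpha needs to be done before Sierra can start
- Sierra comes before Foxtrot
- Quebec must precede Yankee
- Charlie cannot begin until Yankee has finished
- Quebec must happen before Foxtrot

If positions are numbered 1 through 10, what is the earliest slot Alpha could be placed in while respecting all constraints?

7

The stages that are forced before Alpha, directly or transitively, are Delta, Bravo, Quebec, Yankee, Zulu, Charlie. That's 6 stages.
With 6 mandatory predecessors, the earliest Alpha can sit is position 6+1 = 7, and placing just those 6 first achieves it.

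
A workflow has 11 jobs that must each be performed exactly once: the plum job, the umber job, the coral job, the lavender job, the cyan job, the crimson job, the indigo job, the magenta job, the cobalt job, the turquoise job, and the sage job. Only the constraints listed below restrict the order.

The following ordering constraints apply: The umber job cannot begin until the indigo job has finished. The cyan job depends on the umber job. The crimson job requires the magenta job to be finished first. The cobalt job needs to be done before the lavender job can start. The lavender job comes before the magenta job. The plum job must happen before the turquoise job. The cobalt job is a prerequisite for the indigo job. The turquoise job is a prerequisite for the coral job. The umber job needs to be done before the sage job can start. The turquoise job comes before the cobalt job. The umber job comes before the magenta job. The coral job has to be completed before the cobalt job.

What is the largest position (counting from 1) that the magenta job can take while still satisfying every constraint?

10

Following the constraints forward from the magenta job, its only required successor is the crimson job.
So at least 1 job follows the magenta job, putting the magenta job no later than position 10. That position is achievable by scheduling everything else first.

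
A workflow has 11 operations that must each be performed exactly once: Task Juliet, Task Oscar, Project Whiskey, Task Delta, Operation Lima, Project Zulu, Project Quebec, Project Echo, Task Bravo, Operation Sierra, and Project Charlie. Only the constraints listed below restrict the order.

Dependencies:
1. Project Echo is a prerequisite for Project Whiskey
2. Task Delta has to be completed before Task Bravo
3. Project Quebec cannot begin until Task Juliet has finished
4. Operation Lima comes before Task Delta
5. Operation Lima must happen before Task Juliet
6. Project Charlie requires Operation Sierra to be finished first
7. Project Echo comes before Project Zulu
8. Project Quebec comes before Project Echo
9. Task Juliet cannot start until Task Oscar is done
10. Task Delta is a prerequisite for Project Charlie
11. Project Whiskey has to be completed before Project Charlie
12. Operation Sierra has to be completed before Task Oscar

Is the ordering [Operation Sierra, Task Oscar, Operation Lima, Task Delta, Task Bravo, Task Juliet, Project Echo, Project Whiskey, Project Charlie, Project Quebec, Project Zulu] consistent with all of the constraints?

No

Here Project Quebec comes after Project Echo.
But one of the constraints requires Project Quebec before Project Echo, so this ordering violates it.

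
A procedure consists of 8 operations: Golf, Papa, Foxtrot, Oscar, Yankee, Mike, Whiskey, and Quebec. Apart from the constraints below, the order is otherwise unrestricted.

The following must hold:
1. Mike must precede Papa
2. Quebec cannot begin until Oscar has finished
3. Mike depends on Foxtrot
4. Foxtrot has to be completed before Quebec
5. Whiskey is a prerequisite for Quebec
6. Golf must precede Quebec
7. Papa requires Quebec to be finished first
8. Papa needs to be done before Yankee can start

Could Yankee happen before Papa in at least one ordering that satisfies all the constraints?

There is a dependency chain Papa → Yankee, so Yankee always comes after Papa.
Hence Yankee can never be scheduled before Papa.

No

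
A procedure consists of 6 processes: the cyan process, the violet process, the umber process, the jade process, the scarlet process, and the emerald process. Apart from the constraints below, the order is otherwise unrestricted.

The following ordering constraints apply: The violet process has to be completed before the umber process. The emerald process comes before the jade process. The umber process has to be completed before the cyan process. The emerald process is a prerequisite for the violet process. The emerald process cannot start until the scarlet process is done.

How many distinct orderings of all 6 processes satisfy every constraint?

4

The scarlet process is the only process with nothing required before it, so every ordering starts there.
Enumerating by repeatedly choosing an available process (one whose prerequisites are all placed) gives 4 distinct complete orderings.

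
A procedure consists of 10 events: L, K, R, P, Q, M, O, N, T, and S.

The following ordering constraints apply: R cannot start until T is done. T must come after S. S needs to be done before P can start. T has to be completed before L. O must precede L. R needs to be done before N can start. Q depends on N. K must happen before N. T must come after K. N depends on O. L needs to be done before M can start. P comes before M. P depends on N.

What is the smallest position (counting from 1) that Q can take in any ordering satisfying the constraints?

7

Every event that must precede Q has to come before it. Tracing all chains that end at Q, those events are: K, R, O, N, T, S — 6 in total.
So at minimum 6 events come before Q, putting Q no earlier than position 7. That position is achievable by scheduling exactly those predecessors first.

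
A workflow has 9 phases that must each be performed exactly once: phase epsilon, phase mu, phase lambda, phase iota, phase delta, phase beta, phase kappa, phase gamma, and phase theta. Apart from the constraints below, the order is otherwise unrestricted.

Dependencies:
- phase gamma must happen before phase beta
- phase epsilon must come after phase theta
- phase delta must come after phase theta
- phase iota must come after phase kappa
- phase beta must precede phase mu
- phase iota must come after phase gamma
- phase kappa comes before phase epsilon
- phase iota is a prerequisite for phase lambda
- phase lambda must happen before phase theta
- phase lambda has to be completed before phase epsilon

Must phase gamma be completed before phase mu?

Yes

Following the dependencies: phase gamma → phase beta → phase mu.
So phase gamma must precede phase mu in any valid ordering.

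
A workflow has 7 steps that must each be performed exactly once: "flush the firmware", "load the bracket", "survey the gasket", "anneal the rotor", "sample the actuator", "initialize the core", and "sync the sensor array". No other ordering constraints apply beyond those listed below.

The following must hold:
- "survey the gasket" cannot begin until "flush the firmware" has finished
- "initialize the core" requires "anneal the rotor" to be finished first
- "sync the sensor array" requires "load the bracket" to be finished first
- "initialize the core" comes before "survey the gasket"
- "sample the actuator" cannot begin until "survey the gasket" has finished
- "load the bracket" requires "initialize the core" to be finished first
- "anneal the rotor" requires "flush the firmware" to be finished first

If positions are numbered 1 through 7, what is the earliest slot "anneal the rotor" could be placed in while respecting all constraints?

Working backwards through the constraints from "anneal the rotor", its only required predecessor is "flush the firmware".
With 1 mandatory predecessor, the earliest "anneal the rotor" can sit is position 1+1 = 2, and placing just that one first achieves it.

2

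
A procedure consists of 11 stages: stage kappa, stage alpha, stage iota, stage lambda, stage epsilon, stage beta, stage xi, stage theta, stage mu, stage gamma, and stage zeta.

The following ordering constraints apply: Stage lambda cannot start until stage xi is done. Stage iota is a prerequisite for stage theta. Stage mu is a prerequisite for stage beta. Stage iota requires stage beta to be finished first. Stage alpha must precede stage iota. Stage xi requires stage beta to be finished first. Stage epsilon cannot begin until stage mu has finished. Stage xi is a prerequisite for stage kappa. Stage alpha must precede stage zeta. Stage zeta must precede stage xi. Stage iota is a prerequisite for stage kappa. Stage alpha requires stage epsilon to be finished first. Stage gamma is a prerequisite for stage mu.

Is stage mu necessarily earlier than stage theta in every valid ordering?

Yes

There is a constraint chain stage mu → stage beta → stage iota → stage theta.
So stage mu must precede stage theta in any valid ordering.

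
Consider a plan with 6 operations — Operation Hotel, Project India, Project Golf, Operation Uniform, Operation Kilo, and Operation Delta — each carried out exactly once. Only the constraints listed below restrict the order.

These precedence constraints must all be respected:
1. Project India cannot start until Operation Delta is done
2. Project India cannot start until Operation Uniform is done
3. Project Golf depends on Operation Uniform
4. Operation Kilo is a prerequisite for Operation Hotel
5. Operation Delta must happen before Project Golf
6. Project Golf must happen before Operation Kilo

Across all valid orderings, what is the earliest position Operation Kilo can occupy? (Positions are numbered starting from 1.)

Every operation that must precede Operation Kilo has to come before it. Tracing all chains that end at Operation Kilo, those operations are: Project Golf, Operation Uniform, Operation Delta — 3 in total.
With 3 mandatory predecessors, the earliest Operation Kilo can sit is position 3+1 = 4, and placing just those 3 first achieves it.

4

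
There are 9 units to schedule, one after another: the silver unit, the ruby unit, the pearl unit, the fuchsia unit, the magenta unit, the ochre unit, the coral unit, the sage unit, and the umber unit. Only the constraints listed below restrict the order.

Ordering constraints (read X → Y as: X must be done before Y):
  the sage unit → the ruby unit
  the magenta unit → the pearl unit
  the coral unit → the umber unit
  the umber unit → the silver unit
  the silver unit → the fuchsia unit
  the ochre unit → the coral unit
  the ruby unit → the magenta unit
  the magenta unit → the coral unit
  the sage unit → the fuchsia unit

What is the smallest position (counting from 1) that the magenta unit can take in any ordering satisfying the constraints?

3

Working backwards through the constraints from the magenta unit, its full set of required predecessors is the ruby unit, the sage unit — 2 of them.
So at minimum 2 units come before the magenta unit, putting the magenta unit no earlier than position 3. That position is achievable by scheduling exactly those predecessors first.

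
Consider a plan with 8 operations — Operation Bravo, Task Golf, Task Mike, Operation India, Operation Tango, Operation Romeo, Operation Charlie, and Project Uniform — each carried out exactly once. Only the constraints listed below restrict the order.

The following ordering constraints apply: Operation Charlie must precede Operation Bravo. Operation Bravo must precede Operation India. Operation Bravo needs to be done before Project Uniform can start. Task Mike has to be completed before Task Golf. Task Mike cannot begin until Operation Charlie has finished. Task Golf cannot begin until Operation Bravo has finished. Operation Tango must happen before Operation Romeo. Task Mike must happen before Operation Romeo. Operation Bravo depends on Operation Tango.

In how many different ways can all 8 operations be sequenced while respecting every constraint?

The operations with no prerequisites are Operation Tango, Operation Charlie; any of them can be placed first.
Enumerating by repeatedly choosing an available operation (one whose prerequisites are all placed) gives 170 distinct complete orderings.

170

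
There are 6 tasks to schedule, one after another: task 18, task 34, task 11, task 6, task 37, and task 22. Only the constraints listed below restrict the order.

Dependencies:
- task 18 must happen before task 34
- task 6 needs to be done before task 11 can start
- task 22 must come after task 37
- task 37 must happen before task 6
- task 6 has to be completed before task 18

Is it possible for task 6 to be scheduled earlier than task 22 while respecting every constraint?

Yes

The constraints leave task 6 and task 22 unordered relative to each other; nothing requires task 22 earlier.
So a valid ordering placing task 6 earlier than task 22 exists.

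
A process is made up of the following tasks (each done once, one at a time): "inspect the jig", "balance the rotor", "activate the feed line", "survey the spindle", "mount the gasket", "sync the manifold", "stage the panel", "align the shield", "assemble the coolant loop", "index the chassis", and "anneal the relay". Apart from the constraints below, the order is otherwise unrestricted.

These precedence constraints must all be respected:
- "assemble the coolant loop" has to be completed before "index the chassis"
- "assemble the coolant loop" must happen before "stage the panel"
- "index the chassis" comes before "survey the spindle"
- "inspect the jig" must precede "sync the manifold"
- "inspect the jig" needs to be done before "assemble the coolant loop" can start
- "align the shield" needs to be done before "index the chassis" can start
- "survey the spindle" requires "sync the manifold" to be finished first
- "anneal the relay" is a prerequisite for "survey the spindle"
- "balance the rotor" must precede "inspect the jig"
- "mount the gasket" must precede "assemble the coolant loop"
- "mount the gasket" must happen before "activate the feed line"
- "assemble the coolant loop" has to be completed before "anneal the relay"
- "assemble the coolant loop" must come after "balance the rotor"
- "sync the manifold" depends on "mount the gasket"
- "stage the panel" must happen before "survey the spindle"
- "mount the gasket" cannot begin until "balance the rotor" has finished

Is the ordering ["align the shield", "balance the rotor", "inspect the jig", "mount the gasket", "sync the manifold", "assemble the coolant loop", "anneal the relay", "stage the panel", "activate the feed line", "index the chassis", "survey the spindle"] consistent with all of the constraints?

Yes

Checking each listed constraint against this order: for instance, "align the shield" is in position 1 and "index the chassis" in position 10, so that constraint holds — and the remaining constraints check out the same way.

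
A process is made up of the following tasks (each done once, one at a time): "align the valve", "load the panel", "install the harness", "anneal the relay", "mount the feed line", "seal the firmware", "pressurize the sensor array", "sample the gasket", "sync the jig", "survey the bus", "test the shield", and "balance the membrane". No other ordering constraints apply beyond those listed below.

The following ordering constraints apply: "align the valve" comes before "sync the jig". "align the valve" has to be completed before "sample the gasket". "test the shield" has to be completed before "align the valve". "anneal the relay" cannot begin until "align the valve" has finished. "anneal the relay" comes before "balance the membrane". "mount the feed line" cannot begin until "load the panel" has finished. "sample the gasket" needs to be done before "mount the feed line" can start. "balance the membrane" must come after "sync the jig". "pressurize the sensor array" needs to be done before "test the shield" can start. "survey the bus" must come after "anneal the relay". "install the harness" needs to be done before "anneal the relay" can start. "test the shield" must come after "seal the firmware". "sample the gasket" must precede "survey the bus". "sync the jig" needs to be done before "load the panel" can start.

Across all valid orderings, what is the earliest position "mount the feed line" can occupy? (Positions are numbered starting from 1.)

Every task that must precede "mount the feed line" has to come before it. Tracing all chains that end at "mount the feed line", those tasks are: "align the valve", "load the panel", "seal the firmware", "pressurize the sensor array", "sample the gasket", "sync the jig", "test the shield" — 7 in total.
So at minimum 7 tasks come before "mount the feed line", putting "mount the feed line" no earlier than position 8. That position is achievable by scheduling exactly those predecessors first.

8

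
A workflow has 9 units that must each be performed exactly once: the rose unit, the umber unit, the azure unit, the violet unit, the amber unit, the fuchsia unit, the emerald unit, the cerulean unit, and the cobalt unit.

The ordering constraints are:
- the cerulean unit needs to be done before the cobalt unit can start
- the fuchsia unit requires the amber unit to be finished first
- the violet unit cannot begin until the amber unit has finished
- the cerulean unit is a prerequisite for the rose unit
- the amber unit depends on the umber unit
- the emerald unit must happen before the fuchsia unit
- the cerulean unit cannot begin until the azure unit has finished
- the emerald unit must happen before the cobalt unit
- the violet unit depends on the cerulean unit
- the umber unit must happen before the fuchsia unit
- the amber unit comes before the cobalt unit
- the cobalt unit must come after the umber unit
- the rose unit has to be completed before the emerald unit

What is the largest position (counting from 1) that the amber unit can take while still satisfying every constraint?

6

Every unit that must follow the amber unit has to come after it. Tracing all chains starting from the amber unit, those units are: the violet unit, the fuchsia unit, the cobalt unit — 3 in total.
So at least 3 units follow the amber unit, putting the amber unit no later than position 6. That position is achievable by scheduling everything else first.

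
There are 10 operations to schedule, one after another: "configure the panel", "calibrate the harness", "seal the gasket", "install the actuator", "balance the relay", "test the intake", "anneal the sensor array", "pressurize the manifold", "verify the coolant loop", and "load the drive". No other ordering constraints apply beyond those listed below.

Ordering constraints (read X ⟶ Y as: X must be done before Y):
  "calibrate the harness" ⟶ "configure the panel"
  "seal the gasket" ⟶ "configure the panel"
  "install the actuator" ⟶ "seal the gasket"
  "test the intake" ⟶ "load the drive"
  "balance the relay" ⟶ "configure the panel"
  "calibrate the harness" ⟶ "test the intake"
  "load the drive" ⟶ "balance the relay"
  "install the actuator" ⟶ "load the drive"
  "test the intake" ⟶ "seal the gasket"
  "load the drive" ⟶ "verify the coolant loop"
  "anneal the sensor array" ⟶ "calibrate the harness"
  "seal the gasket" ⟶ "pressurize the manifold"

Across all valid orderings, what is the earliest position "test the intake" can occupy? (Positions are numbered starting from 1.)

The operations that are forced before "test the intake", directly or transitively, are "calibrate the harness", "anneal the sensor array". That's 2 operations.
So at minimum 2 operations come before "test the intake", putting "test the intake" no earlier than position 3. That position is achievable by scheduling exactly those predecessors first.

3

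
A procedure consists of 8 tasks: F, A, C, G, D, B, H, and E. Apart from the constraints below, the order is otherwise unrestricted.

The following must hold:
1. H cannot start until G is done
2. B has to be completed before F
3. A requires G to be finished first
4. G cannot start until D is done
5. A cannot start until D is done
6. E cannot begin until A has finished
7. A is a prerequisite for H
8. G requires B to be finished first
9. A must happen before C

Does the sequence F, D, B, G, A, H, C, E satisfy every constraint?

No

Here B comes after F.
Since B is required before F, the ordering is invalid.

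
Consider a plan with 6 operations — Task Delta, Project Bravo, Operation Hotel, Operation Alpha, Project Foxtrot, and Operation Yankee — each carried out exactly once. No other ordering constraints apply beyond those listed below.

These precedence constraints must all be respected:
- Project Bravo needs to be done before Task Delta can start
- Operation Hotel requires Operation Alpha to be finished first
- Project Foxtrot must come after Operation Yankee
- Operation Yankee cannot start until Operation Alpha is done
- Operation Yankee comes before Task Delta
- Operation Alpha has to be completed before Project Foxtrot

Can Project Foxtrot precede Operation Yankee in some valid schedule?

No

There is a dependency chain Operation Yankee → Project Foxtrot, so Project Foxtrot always comes after Operation Yankee.
So no valid ordering can have Project Foxtrot before Operation Yankee.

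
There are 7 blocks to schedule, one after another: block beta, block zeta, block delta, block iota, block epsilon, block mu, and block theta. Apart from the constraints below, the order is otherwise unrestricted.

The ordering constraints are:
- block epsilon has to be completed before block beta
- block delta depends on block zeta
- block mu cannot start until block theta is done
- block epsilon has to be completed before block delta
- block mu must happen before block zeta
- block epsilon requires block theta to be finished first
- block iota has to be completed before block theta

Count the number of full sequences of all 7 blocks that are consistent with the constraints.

Block iota is the only block with nothing required before it, so every ordering starts there.
Systematically extending each partial ordering one block at a time and counting, there are 9 complete orderings.

9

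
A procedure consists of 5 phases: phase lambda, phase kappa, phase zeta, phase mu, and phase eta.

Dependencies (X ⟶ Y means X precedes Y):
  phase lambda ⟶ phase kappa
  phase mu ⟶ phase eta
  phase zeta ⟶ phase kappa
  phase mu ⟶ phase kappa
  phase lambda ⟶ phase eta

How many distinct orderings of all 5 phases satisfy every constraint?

14

The phases with no prerequisites are phase lambda, phase zeta, phase mu; any of them can be placed first.
Enumerating by repeatedly choosing an available phase (one whose prerequisites are all placed) gives 14 distinct complete orderings.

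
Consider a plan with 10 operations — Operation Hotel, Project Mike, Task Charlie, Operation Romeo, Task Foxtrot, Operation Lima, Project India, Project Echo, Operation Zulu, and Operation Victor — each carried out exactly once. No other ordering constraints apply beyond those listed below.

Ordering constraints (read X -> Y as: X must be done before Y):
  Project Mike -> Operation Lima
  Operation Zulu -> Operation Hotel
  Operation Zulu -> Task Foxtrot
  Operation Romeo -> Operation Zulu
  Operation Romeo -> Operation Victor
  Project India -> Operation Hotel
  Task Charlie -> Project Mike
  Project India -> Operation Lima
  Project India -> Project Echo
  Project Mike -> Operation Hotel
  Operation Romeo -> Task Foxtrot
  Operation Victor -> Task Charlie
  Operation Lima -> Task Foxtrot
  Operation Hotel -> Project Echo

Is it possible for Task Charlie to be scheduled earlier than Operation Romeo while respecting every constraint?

The constraints give a chain Operation Romeo → Operation Victor → Task Charlie, which forces Operation Romeo before Task Charlie.
Hence Task Charlie can never be scheduled before Operation Romeo.

No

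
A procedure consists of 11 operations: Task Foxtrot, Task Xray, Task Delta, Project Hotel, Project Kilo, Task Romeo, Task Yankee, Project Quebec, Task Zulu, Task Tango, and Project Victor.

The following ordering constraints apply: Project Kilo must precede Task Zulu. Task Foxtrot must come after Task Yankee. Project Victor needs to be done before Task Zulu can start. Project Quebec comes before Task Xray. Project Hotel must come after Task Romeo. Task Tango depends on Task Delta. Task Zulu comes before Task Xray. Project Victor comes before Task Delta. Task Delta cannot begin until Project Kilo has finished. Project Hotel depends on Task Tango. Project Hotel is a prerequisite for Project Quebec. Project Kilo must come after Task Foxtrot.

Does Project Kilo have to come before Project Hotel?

Tracing the constraints gives a chain: Project Kilo → Task Delta → Task Tango → Project Hotel.
So Project Kilo must precede Project Hotel in any valid ordering.

Yes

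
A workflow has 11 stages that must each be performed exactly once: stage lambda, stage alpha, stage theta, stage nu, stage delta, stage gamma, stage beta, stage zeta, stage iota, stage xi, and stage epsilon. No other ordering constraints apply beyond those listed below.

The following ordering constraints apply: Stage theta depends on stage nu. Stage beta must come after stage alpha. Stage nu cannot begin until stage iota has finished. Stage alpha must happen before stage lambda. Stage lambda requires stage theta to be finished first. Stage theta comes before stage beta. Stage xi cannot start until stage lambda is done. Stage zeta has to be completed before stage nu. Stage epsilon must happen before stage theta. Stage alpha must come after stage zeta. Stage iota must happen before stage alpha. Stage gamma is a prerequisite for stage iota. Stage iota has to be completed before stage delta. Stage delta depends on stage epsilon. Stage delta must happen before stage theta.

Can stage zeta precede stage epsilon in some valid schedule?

Yes

No chain of constraints runs from stage epsilon to stage zeta, so stage epsilon is not required to come first.
So a valid ordering placing stage zeta earlier than stage epsilon exists.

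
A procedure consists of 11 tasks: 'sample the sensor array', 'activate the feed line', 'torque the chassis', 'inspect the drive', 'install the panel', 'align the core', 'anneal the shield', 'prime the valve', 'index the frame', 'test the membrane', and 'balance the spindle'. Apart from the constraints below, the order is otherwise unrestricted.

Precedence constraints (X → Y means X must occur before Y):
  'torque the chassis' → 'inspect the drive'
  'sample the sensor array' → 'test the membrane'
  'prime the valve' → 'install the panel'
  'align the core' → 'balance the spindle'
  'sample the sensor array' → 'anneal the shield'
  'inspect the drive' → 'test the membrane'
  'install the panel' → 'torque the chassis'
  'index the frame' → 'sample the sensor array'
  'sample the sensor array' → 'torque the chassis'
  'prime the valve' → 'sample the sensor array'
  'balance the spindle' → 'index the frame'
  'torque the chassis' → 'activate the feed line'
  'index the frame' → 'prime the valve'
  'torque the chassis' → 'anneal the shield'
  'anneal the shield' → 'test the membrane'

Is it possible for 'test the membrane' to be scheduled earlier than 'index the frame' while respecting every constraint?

The constraints give a chain 'index the frame' → 'sample the sensor array' → 'test the membrane', which forces 'index the frame' before 'test the membrane'.
Hence 'test the membrane' can never be scheduled before 'index the frame'.

No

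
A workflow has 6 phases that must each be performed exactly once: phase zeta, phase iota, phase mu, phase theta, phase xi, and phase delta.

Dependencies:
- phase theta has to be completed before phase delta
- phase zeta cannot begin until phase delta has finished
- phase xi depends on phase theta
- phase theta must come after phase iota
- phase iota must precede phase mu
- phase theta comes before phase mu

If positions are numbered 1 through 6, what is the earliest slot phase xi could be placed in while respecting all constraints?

Every phase that must precede phase xi has to come before it. Tracing all chains that end at phase xi, those phases are: phase iota, phase theta — 2 in total.
So at minimum 2 phases come before phase xi, putting phase xi no earlier than position 3. That position is achievable by scheduling exactly those predecessors first.

3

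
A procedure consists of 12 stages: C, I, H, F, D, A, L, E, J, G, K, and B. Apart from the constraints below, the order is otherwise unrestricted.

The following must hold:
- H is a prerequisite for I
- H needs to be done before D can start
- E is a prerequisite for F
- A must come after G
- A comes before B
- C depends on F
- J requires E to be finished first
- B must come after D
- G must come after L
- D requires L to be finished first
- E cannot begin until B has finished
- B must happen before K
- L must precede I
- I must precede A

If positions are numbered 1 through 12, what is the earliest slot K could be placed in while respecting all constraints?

8

The stages that are forced before K, directly or transitively, are I, H, D, A, L, G, B. That's 7 stages.
So at minimum 7 stages come before K, putting K no earlier than position 8. That position is achievable by scheduling exactly those predecessors first.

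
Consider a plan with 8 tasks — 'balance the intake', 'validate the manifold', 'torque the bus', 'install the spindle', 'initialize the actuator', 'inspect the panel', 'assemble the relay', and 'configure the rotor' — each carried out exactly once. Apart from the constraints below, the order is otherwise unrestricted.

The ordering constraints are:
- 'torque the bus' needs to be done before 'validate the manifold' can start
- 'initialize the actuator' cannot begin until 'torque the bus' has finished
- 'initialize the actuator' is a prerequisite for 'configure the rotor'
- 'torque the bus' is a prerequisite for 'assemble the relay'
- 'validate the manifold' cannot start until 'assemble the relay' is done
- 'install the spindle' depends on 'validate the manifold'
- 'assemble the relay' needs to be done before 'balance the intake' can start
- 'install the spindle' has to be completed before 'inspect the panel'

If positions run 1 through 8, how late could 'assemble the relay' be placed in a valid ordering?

4

The tasks that are forced after 'assemble the relay', directly or by a chain of constraints, are 'balance the intake', 'validate the manifold', 'install the spindle', 'inspect the panel'. That's 4 tasks.
With 4 mandatory successors out of 8 tasks total, the latest slot for 'assemble the relay' is 8−4 = 4, and it's reachable by doing all non-successors before 'assemble the relay'.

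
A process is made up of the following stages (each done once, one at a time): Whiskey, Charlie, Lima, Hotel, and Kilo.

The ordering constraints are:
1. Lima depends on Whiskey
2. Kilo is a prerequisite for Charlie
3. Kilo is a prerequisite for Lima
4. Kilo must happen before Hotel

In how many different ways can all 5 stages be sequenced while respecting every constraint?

18

2 stages have no prerequisites (Whiskey, Kilo), so any of them could come first.
Systematically extending each partial ordering one stage at a time and counting, there are 18 complete orderings.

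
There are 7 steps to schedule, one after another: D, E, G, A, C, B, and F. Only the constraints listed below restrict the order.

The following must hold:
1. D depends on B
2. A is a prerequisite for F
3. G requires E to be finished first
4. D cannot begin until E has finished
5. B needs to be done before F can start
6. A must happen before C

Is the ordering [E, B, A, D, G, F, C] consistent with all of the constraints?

Yes

Checking each listed constraint against this order: for instance, B is in position 2 and F in position 6, so that constraint holds — and the remaining constraints check out the same way.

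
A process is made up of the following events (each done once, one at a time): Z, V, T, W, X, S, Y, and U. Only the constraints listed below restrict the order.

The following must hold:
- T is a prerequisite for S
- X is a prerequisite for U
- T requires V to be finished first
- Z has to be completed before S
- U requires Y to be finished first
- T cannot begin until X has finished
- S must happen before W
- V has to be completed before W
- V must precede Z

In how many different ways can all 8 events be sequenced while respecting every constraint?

126

3 events have no prerequisites (V, X, Y), so any of them could come first.
Counting all ways to extend the partial order to a total order gives 126.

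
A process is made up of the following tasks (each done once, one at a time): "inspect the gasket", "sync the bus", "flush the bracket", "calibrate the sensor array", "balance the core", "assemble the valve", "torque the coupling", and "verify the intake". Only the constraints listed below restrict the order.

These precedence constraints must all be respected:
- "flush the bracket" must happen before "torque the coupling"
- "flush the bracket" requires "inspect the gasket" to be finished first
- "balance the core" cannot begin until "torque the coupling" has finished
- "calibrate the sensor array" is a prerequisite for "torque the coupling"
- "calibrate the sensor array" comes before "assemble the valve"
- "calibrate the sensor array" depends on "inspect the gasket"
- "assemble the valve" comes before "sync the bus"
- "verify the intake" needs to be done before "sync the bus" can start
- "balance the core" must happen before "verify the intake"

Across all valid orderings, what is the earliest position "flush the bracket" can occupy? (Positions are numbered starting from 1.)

Working backwards through the constraints from "flush the bracket", its only required predecessor is "inspect the gasket".
With 1 mandatory predecessor, the earliest "flush the bracket" can sit is position 1+1 = 2, and placing just that one first achieves it.

2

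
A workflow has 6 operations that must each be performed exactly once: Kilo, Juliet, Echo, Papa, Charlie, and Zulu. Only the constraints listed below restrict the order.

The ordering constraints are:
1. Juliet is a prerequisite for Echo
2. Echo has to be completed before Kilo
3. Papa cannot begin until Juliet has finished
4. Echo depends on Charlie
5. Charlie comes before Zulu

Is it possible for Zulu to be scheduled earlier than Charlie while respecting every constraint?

The constraints give a chain Charlie → Zulu, which forces Charlie before Zulu.
Hence Zulu can never be scheduled before Charlie.

No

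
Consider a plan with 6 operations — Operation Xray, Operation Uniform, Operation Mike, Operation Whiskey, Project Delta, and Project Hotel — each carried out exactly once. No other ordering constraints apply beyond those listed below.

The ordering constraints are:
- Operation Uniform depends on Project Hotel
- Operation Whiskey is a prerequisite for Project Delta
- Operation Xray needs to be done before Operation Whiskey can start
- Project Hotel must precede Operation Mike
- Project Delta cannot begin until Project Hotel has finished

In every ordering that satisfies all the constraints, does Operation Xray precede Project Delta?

Yes

Chaining the stated constraints: Operation Xray → Operation Whiskey → Project Delta.
Hence Operation Xray necessarily comes before Project Delta.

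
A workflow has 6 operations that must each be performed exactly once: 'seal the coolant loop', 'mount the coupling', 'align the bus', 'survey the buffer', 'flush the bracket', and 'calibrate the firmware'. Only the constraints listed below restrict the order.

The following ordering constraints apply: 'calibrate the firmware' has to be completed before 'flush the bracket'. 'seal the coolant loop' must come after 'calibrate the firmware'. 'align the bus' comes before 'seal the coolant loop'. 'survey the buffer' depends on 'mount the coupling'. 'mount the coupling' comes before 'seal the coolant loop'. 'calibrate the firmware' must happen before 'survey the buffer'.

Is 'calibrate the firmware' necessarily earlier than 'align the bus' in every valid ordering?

'calibrate the firmware' and 'align the bus' are not related by any chain of constraints.
A valid ordering placing 'align the bus' before 'calibrate the firmware' exists, so the answer is no.

No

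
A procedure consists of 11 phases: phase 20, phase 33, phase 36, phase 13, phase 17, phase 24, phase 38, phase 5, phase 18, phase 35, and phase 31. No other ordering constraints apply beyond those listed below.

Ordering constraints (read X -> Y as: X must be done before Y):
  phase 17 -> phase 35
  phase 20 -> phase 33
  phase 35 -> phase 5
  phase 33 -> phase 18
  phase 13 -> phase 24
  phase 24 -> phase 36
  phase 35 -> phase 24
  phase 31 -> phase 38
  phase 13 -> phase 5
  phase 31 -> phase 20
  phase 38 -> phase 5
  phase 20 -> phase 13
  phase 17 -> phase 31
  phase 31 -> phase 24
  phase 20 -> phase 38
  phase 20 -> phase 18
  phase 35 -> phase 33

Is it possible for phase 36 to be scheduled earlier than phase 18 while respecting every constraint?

Yes

No chain of constraints runs from phase 18 to phase 36, so phase 18 is not required to come first.
So a valid ordering placing phase 36 earlier than phase 18 exists.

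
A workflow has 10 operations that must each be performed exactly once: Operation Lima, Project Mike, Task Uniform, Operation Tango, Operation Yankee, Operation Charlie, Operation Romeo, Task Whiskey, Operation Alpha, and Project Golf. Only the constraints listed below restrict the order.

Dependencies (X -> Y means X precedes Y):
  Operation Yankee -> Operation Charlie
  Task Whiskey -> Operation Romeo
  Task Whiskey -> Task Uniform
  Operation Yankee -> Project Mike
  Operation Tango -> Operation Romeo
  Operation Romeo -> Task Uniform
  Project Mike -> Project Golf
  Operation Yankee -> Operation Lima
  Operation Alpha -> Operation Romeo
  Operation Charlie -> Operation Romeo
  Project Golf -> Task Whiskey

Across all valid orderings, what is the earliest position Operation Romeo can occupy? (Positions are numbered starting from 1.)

8

Every operation that must precede Operation Romeo has to come before it. Tracing all chains that end at Operation Romeo, those operations are: Project Mike, Operation Tango, Operation Yankee, Operation Charlie, Task Whiskey, Operation Alpha, Project Golf — 7 in total.
So at minimum 7 operations come before Operation Romeo, putting Operation Romeo no earlier than position 8. That position is achievable by scheduling exactly those predecessors first.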